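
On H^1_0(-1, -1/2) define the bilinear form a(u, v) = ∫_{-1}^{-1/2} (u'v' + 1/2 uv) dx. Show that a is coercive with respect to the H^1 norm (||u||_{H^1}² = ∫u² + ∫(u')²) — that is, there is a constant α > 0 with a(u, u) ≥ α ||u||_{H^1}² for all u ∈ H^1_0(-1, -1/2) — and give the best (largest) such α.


α = (1 + 8*π^2)/(2*(1 + 4*π^2))

Coercivity of a(·,·) on H^1_0(-1, -1/2) means a(u, u) ≥ α ||u||_{H^1}² for every u ∈ H^1_0.
The interval has length L = 1/2, and Poincaré/coercivity depend only on L. Here a(u, u) = ∫(u')² + (1/2)·∫u².
Here 0 < c = 1/2 < 1. The condition a(u,u) ≥ α||u||_{H^1}² reads (1−α)∫(u')² ≥ (α−c)∫u². Any admissible α is ≤ 1 (rapidly oscillating u have ∫u²/∫(u')² → 0), and α = 1 would force 0 ≥ (1−c)∫u², impossible since c < 1; so 1−α > 0. By the sharp Poincaré inequality on H^1_0 of an interval of length L, ∫(u')² ≥ (π/L)²∫u² with equality for the first sine mode sin(π(x−x₀)/L) (x₀ the left endpoint), so the inequality holds for all u iff (1−α)(π/L)² ≥ α − c, i.e. α ≤ ((π/L)² + c)/((π/L)² + 1) = (1 + c(L/π)²)/(1 + (L/π)²). With (π/L)² = 4*π^2 and c = 1/2, the largest admissible constant is α = ((π/L)² + c)/((π/L)² + 1).
Simplifying, α = (1 + 8*π^2)/(2*(1 + 4*π^2)).


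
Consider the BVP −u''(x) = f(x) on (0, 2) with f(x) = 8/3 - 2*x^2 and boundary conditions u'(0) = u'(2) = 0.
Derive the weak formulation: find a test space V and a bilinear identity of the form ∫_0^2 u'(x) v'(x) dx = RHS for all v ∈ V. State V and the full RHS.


V = H^1(0, 2) (no boundary constraint on v; u is determined up to an additive constant); weak form: ∫_0^2 u'v' dx = ∫_0^2 (8/3 - 2*x^2) v dx for all v ∈ V.

Multiply both sides by a test function v and integrate from 0 to 2:
  ∫_0^2 −u''(x) v(x) dx = ∫_0^2 f(x) v(x) dx.
Integrate the LHS by parts once:
  ∫_0^2 −u'' v dx = −[u'(x) v(x)]_0^2 + ∫_0^2 u'(x) v'(x) dx.
Thus ∫_0^2 u'(x) v'(x) dx = ∫_0^2 f(x) v(x) dx + [u'(x) v(x)]_0^2.
Choose V so that boundary terms are either known or forced to vanish.
u has homogeneous Neumann: u'(0) = u'(2) = 0. So [u' v]_0^2 = 0·v(2) − 0·v(0) = 0 for any v; take V = H^1(0, 2).
Weak formulation: find u (satisfying any essential BC) such that ∫_0^2 u'(x) v'(x) dx = ∫_0^2 f v dx for all v ∈ V (homogeneous Neumann, so boundary terms vanish).
Substituting f(x) = 8/3 - 2*x^2, the right-hand side is ∫_0^2 (8/3 - 2*x^2) v dx.
Compatibility check (pure Neumann): taking v ≡ 1 ∈ V gives 0 = ∫_0^2 f dx + (0) − (0), i.e. ∫_0^2 f dx must equal u'(0) − u'(2) = 0. Indeed ∫_0^2 (8/3 - 2*x^2) dx = 0, so the data are compatible. The solution is then unique only up to an additive constant (fix it e.g. by requiring ∫_0^2 u dx = 0).


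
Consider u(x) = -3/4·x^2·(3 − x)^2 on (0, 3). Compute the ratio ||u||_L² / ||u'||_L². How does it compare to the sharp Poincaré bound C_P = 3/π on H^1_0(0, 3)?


||u||_L² / ||u'||_L² = sqrt(3)/2 < C_P = 3/π.

u(x) = -3/4·x^2·(3 − x)^2, so u'(x) = 3*x*(x*(3 - x) - (x - 3)^2)/2.
u(x) = -3/4·x^2·(3 − x)^2 vanishes at x = 0 and x = 3, so u ∈ H^1_0(0, 3). Differentiate via the product rule and integrate the resulting polynomials term by term.
  ∫_0^3 u² dx = ∫_0^3 (9*x^8/16 - 27*x^7/4 + 243*x^6/8 - 243*x^5/4 + 729*x^4/16) dx. Term by term:
    ∫_0^3 9*x^8/16 dx = 19683/16;  ∫_0^3 -27*x^7/4 dx = -177147/32;  ∫_0^3 243*x^6/8 dx = 531441/56;
    ∫_0^3 -243*x^5/4 dx = -59049/8;  ∫_0^3 729*x^4/16 dx = 177147/80.
  Sum: 19683/16 − 177147/32 + 531441/56 − 59049/8 + 177147/80 = 19683/1120.
  ∫_0^3 (u')² dx = ∫_0^3 (9*x^6 - 81*x^5 + 1053*x^4/4 - 729*x^3/2 + 729*x^2/4) dx. Term by term:
    ∫_0^3 9*x^6 dx = 19683/7;  ∫_0^3 -81*x^5 dx = -19683/2;  ∫_0^3 1053*x^4/4 dx = 255879/20;
    ∫_0^3 -729*x^3/2 dx = -59049/8;  ∫_0^3 729*x^2/4 dx = 6561/4.
  Sum: 19683/7 − 19683/2 + 255879/20 − 59049/8 + 6561/4 = 6561/280.
∫_0^3 u² dx = 19683/1120, so ||u||_L² = 81*sqrt(210)/280.
∫_0^3 (u')² dx = 6561/280, so ||u'||_L² = 81*sqrt(70)/140.
Ratio ||u||_L² / ||u'||_L² = sqrt(3)/2.
Sharp Poincaré constant on H^1_0(0, 3) is C_P = L/π = 3/π, achieved by sin(π/3·x).
A polynomial bump cannot attain the sharp Poincaré constant (only the first sine eigenfunction does), so the ratio is strictly less than C_P, consistent with ||u||_L² ≤ C_P ||u'||_L².


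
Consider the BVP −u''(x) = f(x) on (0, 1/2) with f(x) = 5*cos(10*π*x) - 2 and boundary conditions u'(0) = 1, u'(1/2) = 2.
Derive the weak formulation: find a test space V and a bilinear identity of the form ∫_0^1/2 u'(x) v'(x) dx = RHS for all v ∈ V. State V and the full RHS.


V = H^1(0, 1/2) (v unrestricted at boundary; u is determined up to an additive constant); weak form: ∫_0^1/2 u'v' dx = ∫_0^1/2 (5*cos(10*π*x) - 2) v dx + 2·v(1/2) − v(0) for all v ∈ V.

Multiply both sides by a test function v and integrate from 0 to 1/2:
  ∫_0^1/2 −u''(x) v(x) dx = ∫_0^1/2 f(x) v(x) dx.
Integrate the LHS by parts once:
  ∫_0^1/2 −u'' v dx = −[u'(x) v(x)]_0^1/2 + ∫_0^1/2 u'(x) v'(x) dx.
Thus ∫_0^1/2 u'(x) v'(x) dx = ∫_0^1/2 f(x) v(x) dx + [u'(x) v(x)]_0^1/2.
Choose V so that boundary terms are either known or forced to vanish.
u has inhomogeneous Neumann u'(0) = 1, u'(1/2) = 2. [u' v]_0^1/2 = (2)·v(1/2) − (1)·v(0) = 2·v(1/2) − v(0). Take V = H^1(0, 1/2); boundary term becomes part of RHS.
Weak formulation: find u (satisfying any essential BC) such that ∫_0^1/2 u'(x) v'(x) dx = ∫_0^1/2 f v dx + 2·v(1/2) − v(0) for all v ∈ V (Neumann data are natural BCs: they enter the RHS as boundary terms).
Substituting f(x) = 5*cos(10*π*x) - 2, the right-hand side is ∫_0^1/2 (5*cos(10*π*x) - 2) v dx + 2·v(1/2) − v(0).
Compatibility check (pure Neumann): taking v ≡ 1 ∈ V gives 0 = ∫_0^1/2 f dx + (2) − (1), i.e. ∫_0^1/2 f dx must equal u'(0) − u'(1/2) = -1. Indeed ∫_0^1/2 (5*cos(10*π*x) - 2) dx = -1, so the data are compatible. The solution is then unique only up to an additive constant (fix it e.g. by requiring ∫_0^1/2 u dx = 0).


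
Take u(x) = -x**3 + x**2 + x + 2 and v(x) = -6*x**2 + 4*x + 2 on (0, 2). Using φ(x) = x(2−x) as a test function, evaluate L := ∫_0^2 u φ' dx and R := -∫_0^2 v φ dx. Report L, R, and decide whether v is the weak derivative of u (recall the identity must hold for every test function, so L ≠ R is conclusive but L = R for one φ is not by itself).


LHS = 4/5, RHS = 8/5. No, v is not the weak derivative of u.

u(x) = -x**3 + x**2 + x + 2, classical derivative u'(x) = -3*x**2 + 2*x + 1.
φ(x) = x(2−x), so φ'(x) = 2 - 2*x.
Note φ(0) = φ(2) = 0, so the boundary term u·φ vanishes.
LHS = ∫_0^2 u(x) φ'(x) dx = ∫_0^2 (2*x^4 - 4*x^3 - 2*x + 4) dx. Term by term:
  ∫_0^2 2*x^4 dx = 64/5;  ∫_0^2 -4*x^3 dx = -16;  ∫_0^2 -2*x dx = -4;
  ∫_0^2 4 dx = 8.
Sum: 64/5 − 16 − 4 + 8 = 4/5.
So LHS = 4/5.
∫_0^2 v(x) φ(x) dx = ∫_0^2 (6*x^4 - 16*x^3 + 6*x^2 + 4*x) dx. Term by term:
  ∫_0^2 6*x^4 dx = 192/5;  ∫_0^2 -16*x^3 dx = -64;  ∫_0^2 6*x^2 dx = 16;
  ∫_0^2 4*x dx = 8.
Sum: 192/5 − 64 + 16 + 8 = -8/5.
So RHS = -∫_0^2 v(x) φ(x) dx = 8/5.
LHS − RHS = -4/5 ≠ 0, so the identity fails.
(For a valid weak derivative the identity must hold for EVERY test function, in particular this one. The failure shows v is NOT the weak derivative of u.)
Correct weak derivative would be u'(x) = -3*x**2 + 2*x + 1.


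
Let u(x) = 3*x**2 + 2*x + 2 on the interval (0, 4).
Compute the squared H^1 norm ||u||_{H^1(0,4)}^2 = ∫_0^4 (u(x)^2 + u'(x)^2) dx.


||u||_{H^1}^2 = 60128/15

The H^1 norm (squared) on an interval (0, L) is
  ||u||_{H^1}^2 = ∫_0^L u(x)^2 dx + ∫_0^L u'(x)^2 dx.
Compute u'(x) = 6*x + 2.
Then u(x)^2 = 9*x**4 + 12*x**3 + 16*x**2 + 8*x + 4 and u'(x)^2 = 36*x**2 + 24*x + 4.
Integrate each monomial from 0 to 4 using ∫_0^4 c·x^n dx = c·4^(n+1)/(n+1):
  ∫_0^4 u(x)^2 dx = ∫_0^4 (9*x^4 + 12*x^3 + 16*x^2 + 8*x + 4) dx. Term by term:
    ∫_0^4 9*x^4 dx = 9216/5;  ∫_0^4 12*x^3 dx = 768;  ∫_0^4 16*x^2 dx = 1024/3;
    ∫_0^4 8*x dx = 64;  ∫_0^4 4 dx = 16.
  Sum: 9216/5 + 768 + 1024/3 + 64 + 16 = 45488/15.
  ∫_0^4 u'(x)^2 dx = ∫_0^4 (36*x^2 + 24*x + 4) dx. Term by term:
    ∫_0^4 36*x^2 dx = 768;  ∫_0^4 24*x dx = 192;  ∫_0^4 4 dx = 16.
  Sum: 768 + 192 + 16 = 976.
Adding: ||u||_{H^1}^2 = 45488/15 + 976 = 60128/15.


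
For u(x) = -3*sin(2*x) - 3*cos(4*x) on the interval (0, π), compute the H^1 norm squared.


||u||_{H^1(0,π)}^2 = 99*π

u'(x) = 12*sin(4*x) - 6*cos(2*x).
Expand u² and (u')² and integrate term by term on (0, π), using: for integers n ≥ 1, ∫_0^π sin²(nx) dx = ∫_0^π cos²(nx) dx = π/2; for n ≠ n', ∫_0^π sin(nx)sin(n'x) dx = ∫_0^π cos(nx)cos(n'x) dx = 0; and by product-to-sum, ∫_0^π sin(nx)cos(n'x) dx = ½∫_0^π [sin((n+n')x) + sin((n−n')x)] dx, which is 0 when n+n' is even and 2n/(n²−n'²) when n+n' is odd (it need not vanish on (0, π)).
  u² squared terms: (-3)²·∫cos(4x)² dx = 9·π/2 = 9*π/2;  (-3)²·∫sin(2x)² dx = 9·π/2 = 9*π/2.
  u² cross terms: 2·(-3)·(-3)·∫cos(4x)·sin(2x) dx = 18·(0) = 0.
  So ∫_0^π u² dx = 9*π/2 + 9*π/2 + 0 = 9*π.
  (u')² squared terms: (-6)²·∫cos(2x)² dx = 36·π/2 = 18*π;  (12)²·∫sin(4x)² dx = 144·π/2 = 72*π.
  (u')² cross terms: 2·(-6)·(12)·∫cos(2x)·sin(4x) dx = -144·(0) = 0.
  So ∫_0^π (u')² dx = 18*π + 72*π + 0 = 90*π.
||u||_{H^1}^2 = (9*π) + (90*π) = 99*π.


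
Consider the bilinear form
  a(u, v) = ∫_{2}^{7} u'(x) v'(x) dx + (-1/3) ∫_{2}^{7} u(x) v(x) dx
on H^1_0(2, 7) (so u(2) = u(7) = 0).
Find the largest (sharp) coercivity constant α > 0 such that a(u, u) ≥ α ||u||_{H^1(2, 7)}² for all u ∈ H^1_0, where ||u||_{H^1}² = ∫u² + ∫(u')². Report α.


α = (-25/3 + π^2)/(π^2 + 25)

Coercivity of a(·,·) on H^1_0(2, 7) means a(u, u) ≥ α ||u||_{H^1}² for every u ∈ H^1_0.
The interval has length L = 5, and Poincaré/coercivity depend only on L. Here a(u, u) = ∫(u')² + (-1/3)·∫u².
Here c = -1/3 < 0 with |c| < (π/L)² = π^2/25, so coercivity still holds. The condition a(u,u) ≥ α||u||_{H^1}² reads (1−α)∫(u')² ≥ (α−c)∫u². Any admissible α is ≤ 1 (rapidly oscillating u have ∫u²/∫(u')² → 0), and α = 1 would force 0 ≥ (1−c)∫u², impossible since c < 1; so 1−α > 0. By the sharp Poincaré inequality on H^1_0 of an interval of length L, ∫(u')² ≥ (π/L)²∫u² with equality for the first sine mode sin(π(x−x₀)/L) (x₀ the left endpoint), so the inequality holds for all u iff (1−α)(π/L)² ≥ α − c, i.e. α ≤ ((π/L)² + c)/((π/L)² + 1) = (1 + c(L/π)²)/(1 + (L/π)²). (Direct route, valid since c ≤ 0: Poincaré gives c∫u² ≥ c(L/π)²∫(u')², so a(u,u) ≥ (1 + c(L/π)²)∫(u')², while ||u||_{H^1}² ≤ (1 + (L/π)²)∫(u')²; dividing yields the same α.) With (π/L)² = π^2/25 and c = -1/3, the largest admissible constant is α = ((π/L)² + c)/((π/L)² + 1).
Simplifying, α = (-25/3 + π^2)/(π^2 + 25).


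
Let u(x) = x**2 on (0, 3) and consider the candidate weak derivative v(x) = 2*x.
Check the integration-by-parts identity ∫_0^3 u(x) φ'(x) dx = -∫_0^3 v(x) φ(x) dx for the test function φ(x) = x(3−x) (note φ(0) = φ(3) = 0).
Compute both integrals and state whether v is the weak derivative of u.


LHS = -27/2, RHS = -27/2. Yes, v = u' weakly.

u(x) = x**2, classical derivative u'(x) = 2*x.
φ(x) = x(3−x), so φ'(x) = 3 - 2*x.
Note φ(0) = φ(3) = 0, so the boundary term u·φ vanishes.
LHS = ∫_0^3 u(x) φ'(x) dx = ∫_0^3 (-2*x^3 + 3*x^2) dx. Term by term:
  ∫_0^3 -2*x^3 dx = -81/2;  ∫_0^3 3*x^2 dx = 27.
Sum: -81/2 + 27 = -27/2.
So LHS = -27/2.
∫_0^3 v(x) φ(x) dx = ∫_0^3 (-2*x^3 + 6*x^2) dx. Term by term:
  ∫_0^3 -2*x^3 dx = -81/2;  ∫_0^3 6*x^2 dx = 54.
Sum: -81/2 + 54 = 27/2.
So RHS = -∫_0^3 v(x) φ(x) dx = -27/2.
LHS = RHS, so the identity holds for this test φ.
Moreover u is smooth here and v(x) = u'(x) = 2*x pointwise, so the identity holds for every test function. Hence v is the weak derivative of u.


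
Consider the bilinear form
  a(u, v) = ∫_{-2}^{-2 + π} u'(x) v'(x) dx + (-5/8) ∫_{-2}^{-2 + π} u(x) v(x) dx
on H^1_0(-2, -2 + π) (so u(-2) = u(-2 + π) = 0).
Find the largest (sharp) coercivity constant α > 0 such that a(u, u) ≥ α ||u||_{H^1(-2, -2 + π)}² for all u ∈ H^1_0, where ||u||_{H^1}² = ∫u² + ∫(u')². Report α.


α = 3/16

Coercivity of a(·,·) on H^1_0(-2, -2 + π) means a(u, u) ≥ α ||u||_{H^1}² for every u ∈ H^1_0.
The interval has length L = π, and Poincaré/coercivity depend only on L. Here a(u, u) = ∫(u')² + (-5/8)·∫u².
Here c = -5/8 < 0 with |c| < (π/L)² = 1, so coercivity still holds. The condition a(u,u) ≥ α||u||_{H^1}² reads (1−α)∫(u')² ≥ (α−c)∫u². Any admissible α is ≤ 1 (rapidly oscillating u have ∫u²/∫(u')² → 0), and α = 1 would force 0 ≥ (1−c)∫u², impossible since c < 1; so 1−α > 0. By the sharp Poincaré inequality on H^1_0 of an interval of length L, ∫(u')² ≥ (π/L)²∫u² with equality for the first sine mode sin(π(x−x₀)/L) (x₀ the left endpoint), so the inequality holds for all u iff (1−α)(π/L)² ≥ α − c, i.e. α ≤ ((π/L)² + c)/((π/L)² + 1) = (1 + c(L/π)²)/(1 + (L/π)²). (Direct route, valid since c ≤ 0: Poincaré gives c∫u² ≥ c(L/π)²∫(u')², so a(u,u) ≥ (1 + c(L/π)²)∫(u')², while ||u||_{H^1}² ≤ (1 + (L/π)²)∫(u')²; dividing yields the same α.) With (π/L)² = 1 and c = -5/8, the largest admissible constant is α = ((π/L)² + c)/((π/L)² + 1).
Simplifying, α = 3/16.


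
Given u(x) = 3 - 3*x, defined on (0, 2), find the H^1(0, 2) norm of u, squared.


||u||_{H^1}^2 = 24

The H^1 norm (squared) on an interval (0, L) is
  ||u||_{H^1}^2 = ∫_0^L u(x)^2 dx + ∫_0^L u'(x)^2 dx.
Compute u'(x) = -3.
Then u(x)^2 = 9*x**2 - 18*x + 9 and u'(x)^2 = 9.
Integrate each monomial from 0 to 2 using ∫_0^2 c·x^n dx = c·2^(n+1)/(n+1):
  ∫_0^2 u(x)^2 dx = ∫_0^2 (9*x^2 - 18*x + 9) dx. Term by term:
    ∫_0^2 9*x^2 dx = 24;  ∫_0^2 -18*x dx = -36;  ∫_0^2 9 dx = 18.
  Sum: 24 − 36 + 18 = 6.
  ∫_0^2 u'(x)^2 dx = ∫_0^2 (9) dx. Term by term:
    ∫_0^2 9 dx = 18.
Adding: ||u||_{H^1}^2 = 6 + 18 = 24.


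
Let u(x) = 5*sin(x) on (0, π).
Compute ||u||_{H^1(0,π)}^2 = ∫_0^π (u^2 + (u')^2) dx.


||u||_{H^1(0,π)}^2 = 25*π

u'(x) = 5*cos(x).
Expand u² and (u')² and integrate term by term on (0, π), using: for integers n ≥ 1, ∫_0^π sin²(nx) dx = ∫_0^π cos²(nx) dx = π/2; for n ≠ n', ∫_0^π sin(nx)sin(n'x) dx = ∫_0^π cos(nx)cos(n'x) dx = 0; and by product-to-sum, ∫_0^π sin(nx)cos(n'x) dx = ½∫_0^π [sin((n+n')x) + sin((n−n')x)] dx, which is 0 when n+n' is even and 2n/(n²−n'²) when n+n' is odd (it need not vanish on (0, π)).
  u² squared terms: (5)²·∫sin(x)² dx = 25·π/2 = 25*π/2.
  So ∫_0^π u² dx = 25*π/2.
  (u')² squared terms: (5)²·∫cos(x)² dx = 25·π/2 = 25*π/2.
  So ∫_0^π (u')² dx = 25*π/2.
||u||_{H^1}^2 = (25*π/2) + (25*π/2) = 25*π.


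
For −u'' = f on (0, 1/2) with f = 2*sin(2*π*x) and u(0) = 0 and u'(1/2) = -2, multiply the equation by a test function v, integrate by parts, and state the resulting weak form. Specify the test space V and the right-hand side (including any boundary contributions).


V = {v ∈ H^1(0, 1/2) : v(0) = 0} (test functions vanish at x = 0 where u is specified); weak form: ∫_0^1/2 u'v' dx = ∫_0^1/2 (2*sin(2*π*x)) v dx − 2·v(1/2) for all v ∈ V.

Multiply both sides by a test function v and integrate from 0 to 1/2:
  ∫_0^1/2 −u''(x) v(x) dx = ∫_0^1/2 f(x) v(x) dx.
Integrate the LHS by parts once:
  ∫_0^1/2 −u'' v dx = −[u'(x) v(x)]_0^1/2 + ∫_0^1/2 u'(x) v'(x) dx.
Thus ∫_0^1/2 u'(x) v'(x) dx = ∫_0^1/2 f(x) v(x) dx + [u'(x) v(x)]_0^1/2.
Choose V so that boundary terms are either known or forced to vanish.
Mixed BC: u(0) = 0 (Dirichlet) and u'(1/2) = -2 (Neumann). Define V = {v ∈ H^1(0, 1/2) : v(0) = 0}. Then [u' v]_0^1/2 = u'(1/2)·v(1/2) − u'(0)·0 = − 2·v(1/2).
Weak formulation: find u (satisfying any essential BC) such that ∫_0^1/2 u'(x) v'(x) dx = ∫_0^1/2 f v dx − 2·v(1/2) for all v ∈ V (Dirichlet at 0 absorbed into V; Neumann datum at x = 1/2 contributes the boundary term).
Substituting f(x) = 2*sin(2*π*x), the right-hand side is ∫_0^1/2 (2*sin(2*π*x)) v dx − 2·v(1/2).


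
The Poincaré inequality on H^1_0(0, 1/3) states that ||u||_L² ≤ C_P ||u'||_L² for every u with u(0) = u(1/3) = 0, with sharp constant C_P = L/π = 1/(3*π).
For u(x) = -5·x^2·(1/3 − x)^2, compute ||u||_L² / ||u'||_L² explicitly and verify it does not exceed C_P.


||u||_L² / ||u'||_L² = sqrt(3)/18 < C_P = 1/(3*π).

u(x) = -5·x^2·(1/3 − x)^2, so u'(x) = 10*x*(-18*x^2 + 9*x - 1)/9.
u(x) = -5·x^2·(1/3 − x)^2 vanishes at x = 0 and x = 1/3, so u ∈ H^1_0(0, 1/3). Differentiate via the product rule and integrate the resulting polynomials term by term.
  ∫_0^1/3 u² dx = ∫_0^1/3 (25*x^8 - 100*x^7/3 + 50*x^6/3 - 100*x^5/27 + 25*x^4/81) dx. Term by term:
    ∫_0^1/3 25*x^8 dx = 25/177147;  ∫_0^1/3 -100*x^7/3 dx = -25/39366;  ∫_0^1/3 50*x^6/3 dx = 50/45927;
    ∫_0^1/3 -100*x^5/27 dx = -50/59049;  ∫_0^1/3 25*x^4/81 dx = 5/19683.
  Sum: 25/177147 − 25/39366 + 50/45927 − 50/59049 + 5/19683 = 5/2480058.
  ∫_0^1/3 (u')² dx = ∫_0^1/3 (400*x^6 - 400*x^5 + 1300*x^4/9 - 200*x^3/9 + 100*x^2/81) dx. Term by term:
    ∫_0^1/3 400*x^6 dx = 400/15309;  ∫_0^1/3 -400*x^5 dx = -200/2187;  ∫_0^1/3 1300*x^4/9 dx = 260/2187;
    ∫_0^1/3 -200*x^3/9 dx = -50/729;  ∫_0^1/3 100*x^2/81 dx = 100/6561.
  Sum: 400/15309 − 200/2187 + 260/2187 − 50/729 + 100/6561 = 10/45927.
∫_0^1/3 u² dx = 5/2480058, so ||u||_L² = sqrt(210)/10206.
∫_0^1/3 (u')² dx = 10/45927, so ||u'||_L² = sqrt(70)/567.
Ratio ||u||_L² / ||u'||_L² = sqrt(3)/18.
Sharp Poincaré constant on H^1_0(0, 1/3) is C_P = L/π = 1/(3*π), achieved by sin(3*π·x).
A polynomial bump cannot attain the sharp Poincaré constant (only the first sine eigenfunction does), so the ratio is strictly less than C_P, consistent with ||u||_L² ≤ C_P ||u'||_L².


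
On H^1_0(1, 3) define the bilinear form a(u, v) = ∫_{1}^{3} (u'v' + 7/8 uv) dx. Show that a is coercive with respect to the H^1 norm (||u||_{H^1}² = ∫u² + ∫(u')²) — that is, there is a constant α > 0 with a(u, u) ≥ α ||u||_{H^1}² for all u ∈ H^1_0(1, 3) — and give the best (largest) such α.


α = (7/2 + π^2)/(4 + π^2)

Coercivity of a(·,·) on H^1_0(1, 3) means a(u, u) ≥ α ||u||_{H^1}² for every u ∈ H^1_0.
The interval has length L = 2, and Poincaré/coercivity depend only on L. Here a(u, u) = ∫(u')² + (7/8)·∫u².
Here 0 < c = 7/8 < 1. The condition a(u,u) ≥ α||u||_{H^1}² reads (1−α)∫(u')² ≥ (α−c)∫u². Any admissible α is ≤ 1 (rapidly oscillating u have ∫u²/∫(u')² → 0), and α = 1 would force 0 ≥ (1−c)∫u², impossible since c < 1; so 1−α > 0. By the sharp Poincaré inequality on H^1_0 of an interval of length L, ∫(u')² ≥ (π/L)²∫u² with equality for the first sine mode sin(π(x−x₀)/L) (x₀ the left endpoint), so the inequality holds for all u iff (1−α)(π/L)² ≥ α − c, i.e. α ≤ ((π/L)² + c)/((π/L)² + 1) = (1 + c(L/π)²)/(1 + (L/π)²). With (π/L)² = π^2/4 and c = 7/8, the largest admissible constant is α = ((π/L)² + c)/((π/L)² + 1).
Simplifying, α = (7/2 + π^2)/(4 + π^2).


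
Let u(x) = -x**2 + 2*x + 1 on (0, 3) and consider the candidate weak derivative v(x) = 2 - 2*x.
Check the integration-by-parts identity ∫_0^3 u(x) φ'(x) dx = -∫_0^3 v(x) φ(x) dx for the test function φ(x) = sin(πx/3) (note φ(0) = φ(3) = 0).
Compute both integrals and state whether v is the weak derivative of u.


LHS = 6/π, RHS = 6/π. Yes, v = u' weakly.

u(x) = -x**2 + 2*x + 1, classical derivative u'(x) = 2 - 2*x.
φ(x) = sin(πx/3), so φ'(x) = π*cos(π*x/3)/3.
Note φ(0) = φ(3) = 0, so the boundary term u·φ vanishes.
LHS = ∫_0^3 u(x) φ'(x) dx = ∫_0^3 (-π*x^2*cos(π*x/3)/3 + 2*π*x*cos(π*x/3)/3 + π*cos(π*x/3)/3) dx. Term by term:
  ∫_0^3 π*cos(π*x/3)/3 dx = 0;  ∫_0^3 -π*x^2*cos(π*x/3)/3 dx = 18/π;  ∫_0^3 2*π*x*cos(π*x/3)/3 dx = -12/π.
Sum: 0 + 18/π − 12/π = 6/π.
So LHS = 6/π.
∫_0^3 v(x) φ(x) dx = ∫_0^3 (-2*x*sin(π*x/3) + 2*sin(π*x/3)) dx. Term by term:
  ∫_0^3 2*sin(π*x/3) dx = 12/π;  ∫_0^3 -2*x*sin(π*x/3) dx = -18/π.
Sum: 12/π − 18/π = -6/π.
So RHS = -∫_0^3 v(x) φ(x) dx = 6/π.
LHS = RHS, so the identity holds for this test φ.
Moreover u is smooth here and v(x) = u'(x) = 2 - 2*x pointwise, so the identity holds for every test function. Hence v is the weak derivative of u.


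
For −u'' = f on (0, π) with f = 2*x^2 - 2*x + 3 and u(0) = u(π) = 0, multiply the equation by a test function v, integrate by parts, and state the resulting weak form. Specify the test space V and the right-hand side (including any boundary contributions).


V = H^1_0(0, π) (so v(0) = v(π) = 0); weak form: ∫_0^π u'v' dx = ∫_0^π (2*x^2 - 2*x + 3) v dx for all v ∈ V.

Multiply both sides by a test function v and integrate from 0 to π:
  ∫_0^π −u''(x) v(x) dx = ∫_0^π f(x) v(x) dx.
Integrate the LHS by parts once:
  ∫_0^π −u'' v dx = −[u'(x) v(x)]_0^π + ∫_0^π u'(x) v'(x) dx.
Thus ∫_0^π u'(x) v'(x) dx = ∫_0^π f(x) v(x) dx + [u'(x) v(x)]_0^π.
Choose V so that boundary terms are either known or forced to vanish.
u is Dirichlet: u(0) = u(π) = 0. Let V = H^1_0(0, π); then v(0) = v(π) = 0, and [u' v]_0^π = 0.
Weak formulation: find u (satisfying any essential BC) such that ∫_0^π u'(x) v'(x) dx = ∫_0^π f v dx for all v ∈ V.
Substituting f(x) = 2*x^2 - 2*x + 3, the right-hand side is ∫_0^π (2*x^2 - 2*x + 3) v dx.


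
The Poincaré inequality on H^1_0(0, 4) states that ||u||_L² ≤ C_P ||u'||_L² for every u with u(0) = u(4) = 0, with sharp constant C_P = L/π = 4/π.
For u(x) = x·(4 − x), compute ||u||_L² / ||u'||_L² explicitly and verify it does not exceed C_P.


||u||_L² / ||u'||_L² = 2*sqrt(10)/5 < C_P = 4/π.

u(x) = x·(4 − x), so u'(x) = 4 - 2*x.
u(x) = x·(4 − x) vanishes at x = 0 and x = 4, so u ∈ H^1_0(0, 4). Differentiate via the product rule and integrate the resulting polynomials term by term.
  ∫_0^4 u² dx = ∫_0^4 (x^4 - 8*x^3 + 16*x^2) dx. Term by term:
    ∫_0^4 x^4 dx = 1024/5;  ∫_0^4 -8*x^3 dx = -512;  ∫_0^4 16*x^2 dx = 1024/3.
  Sum: 1024/5 − 512 + 1024/3 = 512/15.
  ∫_0^4 (u')² dx = ∫_0^4 (4*x^2 - 16*x + 16) dx. Term by term:
    ∫_0^4 4*x^2 dx = 256/3;  ∫_0^4 -16*x dx = -128;  ∫_0^4 16 dx = 64.
  Sum: 256/3 − 128 + 64 = 64/3.
∫_0^4 u² dx = 512/15, so ||u||_L² = 16*sqrt(30)/15.
∫_0^4 (u')² dx = 64/3, so ||u'||_L² = 8*sqrt(3)/3.
Ratio ||u||_L² / ||u'||_L² = 2*sqrt(10)/5.
Sharp Poincaré constant on H^1_0(0, 4) is C_P = L/π = 4/π, achieved by sin(π/4·x).
A polynomial bump cannot attain the sharp Poincaré constant (only the first sine eigenfunction does), so the ratio is strictly less than C_P, consistent with ||u||_L² ≤ C_P ||u'||_L².


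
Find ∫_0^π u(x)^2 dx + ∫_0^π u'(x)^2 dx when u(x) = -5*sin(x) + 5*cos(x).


||u||_{H^1(0,π)}^2 = 50*π

u'(x) = -5*sin(x) - 5*cos(x).
Expand u² and (u')² and integrate term by term on (0, π), using: for integers n ≥ 1, ∫_0^π sin²(nx) dx = ∫_0^π cos²(nx) dx = π/2; for n ≠ n', ∫_0^π sin(nx)sin(n'x) dx = ∫_0^π cos(nx)cos(n'x) dx = 0; and by product-to-sum, ∫_0^π sin(nx)cos(n'x) dx = ½∫_0^π [sin((n+n')x) + sin((n−n')x)] dx, which is 0 when n+n' is even and 2n/(n²−n'²) when n+n' is odd (it need not vanish on (0, π)).
  u² squared terms: (-5)²·∫sin(x)² dx = 25·π/2 = 25*π/2;  (5)²·∫cos(x)² dx = 25·π/2 = 25*π/2.
  u² cross terms: 2·(-5)·(5)·∫sin(x)·cos(x) dx = -50·(0) = 0.
  So ∫_0^π u² dx = 25*π/2 + 25*π/2 + 0 = 25*π.
  (u')² squared terms: (-5)²·∫cos(x)² dx = 25·π/2 = 25*π/2;  (-5)²·∫sin(x)² dx = 25·π/2 = 25*π/2.
  (u')² cross terms: 2·(-5)·(-5)·∫cos(x)·sin(x) dx = 50·(0) = 0.
  So ∫_0^π (u')² dx = 25*π/2 + 25*π/2 + 0 = 25*π.
||u||_{H^1}^2 = (25*π) + (25*π) = 50*π.


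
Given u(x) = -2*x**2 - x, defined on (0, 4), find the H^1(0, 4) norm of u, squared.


||u||_{H^1}^2 = 22588/15

The H^1 norm (squared) on an interval (0, L) is
  ||u||_{H^1}^2 = ∫_0^L u(x)^2 dx + ∫_0^L u'(x)^2 dx.
Compute u'(x) = -4*x - 1.
Then u(x)^2 = 4*x**4 + 4*x**3 + x**2 and u'(x)^2 = 16*x**2 + 8*x + 1.
Integrate each monomial from 0 to 4 using ∫_0^4 c·x^n dx = c·4^(n+1)/(n+1):
  ∫_0^4 u(x)^2 dx = ∫_0^4 (4*x^4 + 4*x^3 + x^2) dx. Term by term:
    ∫_0^4 4*x^4 dx = 4096/5;  ∫_0^4 4*x^3 dx = 256;  ∫_0^4 x^2 dx = 64/3.
  Sum: 4096/5 + 256 + 64/3 = 16448/15.
  ∫_0^4 u'(x)^2 dx = ∫_0^4 (16*x^2 + 8*x + 1) dx. Term by term:
    ∫_0^4 16*x^2 dx = 1024/3;  ∫_0^4 8*x dx = 64;  ∫_0^4 1 dx = 4.
  Sum: 1024/3 + 64 + 4 = 1228/3.
Adding: ||u||_{H^1}^2 = 16448/15 + 1228/3 = 22588/15.


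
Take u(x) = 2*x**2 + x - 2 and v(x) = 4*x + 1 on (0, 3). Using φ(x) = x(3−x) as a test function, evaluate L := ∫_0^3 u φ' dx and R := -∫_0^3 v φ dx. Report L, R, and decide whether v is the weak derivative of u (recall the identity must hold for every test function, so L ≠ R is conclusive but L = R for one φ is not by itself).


LHS = -63/2, RHS = -63/2. Yes, v = u' weakly.

u(x) = 2*x**2 + x - 2, classical derivative u'(x) = 4*x + 1.
φ(x) = x(3−x), so φ'(x) = 3 - 2*x.
Note φ(0) = φ(3) = 0, so the boundary term u·φ vanishes.
LHS = ∫_0^3 u(x) φ'(x) dx = ∫_0^3 (-4*x^3 + 4*x^2 + 7*x - 6) dx. Term by term:
  ∫_0^3 -4*x^3 dx = -81;  ∫_0^3 4*x^2 dx = 36;  ∫_0^3 7*x dx = 63/2;
  ∫_0^3 -6 dx = -18.
Sum: -81 + 36 + 63/2 − 18 = -63/2.
So LHS = -63/2.
∫_0^3 v(x) φ(x) dx = ∫_0^3 (-4*x^3 + 11*x^2 + 3*x) dx. Term by term:
  ∫_0^3 -4*x^3 dx = -81;  ∫_0^3 11*x^2 dx = 99;  ∫_0^3 3*x dx = 27/2.
Sum: -81 + 99 + 27/2 = 63/2.
So RHS = -∫_0^3 v(x) φ(x) dx = -63/2.
LHS = RHS, so the identity holds for this test φ.
Moreover u is smooth here and v(x) = u'(x) = 4*x + 1 pointwise, so the identity holds for every test function. Hence v is the weak derivative of u.


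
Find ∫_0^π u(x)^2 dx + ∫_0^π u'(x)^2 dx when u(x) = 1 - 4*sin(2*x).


||u||_{H^1(0,π)}^2 = 41*π

u'(x) = -8*cos(2*x).
Expand u² and (u')² and integrate term by term on (0, π), using: for integers n ≥ 1, ∫_0^π sin²(nx) dx = ∫_0^π cos²(nx) dx = π/2; for n ≠ n', ∫_0^π sin(nx)sin(n'x) dx = ∫_0^π cos(nx)cos(n'x) dx = 0; and by product-to-sum, ∫_0^π sin(nx)cos(n'x) dx = ½∫_0^π [sin((n+n')x) + sin((n−n')x)] dx, which is 0 when n+n' is even and 2n/(n²−n'²) when n+n' is odd (it need not vanish on (0, π)). For the constant mode: ∫_0^π 1 dx = π, ∫_0^π cos(nx) dx = 0, ∫_0^π sin(nx) dx = (1−(−1)^n)/n.
  u² squared terms: (1)²·∫1 dx = 1·π = π;  (-4)²·∫sin(2x)² dx = 16·π/2 = 8*π.
  u² cross terms: 2·(1)·(-4)·∫1·sin(2x) dx = -8·(0) = 0.
  So ∫_0^π u² dx = π + 8*π + 0 = 9*π.
  (u')² squared terms: (-8)²·∫cos(2x)² dx = 64·π/2 = 32*π.
  So ∫_0^π (u')² dx = 32*π.
||u||_{H^1}^2 = (9*π) + (32*π) = 41*π.


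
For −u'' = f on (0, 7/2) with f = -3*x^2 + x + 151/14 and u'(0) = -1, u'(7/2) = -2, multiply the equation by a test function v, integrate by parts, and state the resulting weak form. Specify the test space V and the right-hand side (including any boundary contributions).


V = H^1(0, 7/2) (v unrestricted at boundary; u is determined up to an additive constant); weak form: ∫_0^7/2 u'v' dx = ∫_0^7/2 (-3*x^2 + x + 151/14) v dx − 2·v(7/2) + v(0) for all v ∈ V.

Multiply both sides by a test function v and integrate from 0 to 7/2:
  ∫_0^7/2 −u''(x) v(x) dx = ∫_0^7/2 f(x) v(x) dx.
Integrate the LHS by parts once:
  ∫_0^7/2 −u'' v dx = −[u'(x) v(x)]_0^7/2 + ∫_0^7/2 u'(x) v'(x) dx.
Thus ∫_0^7/2 u'(x) v'(x) dx = ∫_0^7/2 f(x) v(x) dx + [u'(x) v(x)]_0^7/2.
Choose V so that boundary terms are either known or forced to vanish.
u has inhomogeneous Neumann u'(0) = -1, u'(7/2) = -2. [u' v]_0^7/2 = (-2)·v(7/2) − (-1)·v(0) = − 2·v(7/2) + v(0). Take V = H^1(0, 7/2); boundary term becomes part of RHS.
Weak formulation: find u (satisfying any essential BC) such that ∫_0^7/2 u'(x) v'(x) dx = ∫_0^7/2 f v dx − 2·v(7/2) + v(0) for all v ∈ V (Neumann data are natural BCs: they enter the RHS as boundary terms).
Substituting f(x) = -3*x^2 + x + 151/14, the right-hand side is ∫_0^7/2 (-3*x^2 + x + 151/14) v dx − 2·v(7/2) + v(0).
Compatibility check (pure Neumann): taking v ≡ 1 ∈ V gives 0 = ∫_0^7/2 f dx + (-2) − (-1), i.e. ∫_0^7/2 f dx must equal u'(0) − u'(7/2) = 1. Indeed ∫_0^7/2 (-3*x^2 + x + 151/14) dx = 1, so the data are compatible. The solution is then unique only up to an additive constant (fix it e.g. by requiring ∫_0^7/2 u dx = 0).


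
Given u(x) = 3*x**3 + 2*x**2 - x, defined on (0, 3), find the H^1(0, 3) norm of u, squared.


||u||_{H^1}^2 = 330549/35

The H^1 norm (squared) on an interval (0, L) is
  ||u||_{H^1}^2 = ∫_0^L u(x)^2 dx + ∫_0^L u'(x)^2 dx.
Compute u'(x) = 9*x**2 + 4*x - 1.
Then u(x)^2 = 9*x**6 + 12*x**5 - 2*x**4 - 4*x**3 + x**2 and u'(x)^2 = 81*x**4 + 72*x**3 - 2*x**2 - 8*x + 1.
Integrate each monomial from 0 to 3 using ∫_0^3 c·x^n dx = c·3^(n+1)/(n+1):
  ∫_0^3 u(x)^2 dx = ∫_0^3 (9*x^6 + 12*x^5 - 2*x^4 - 4*x^3 + x^2) dx. Term by term:
    ∫_0^3 9*x^6 dx = 19683/7;  ∫_0^3 12*x^5 dx = 1458;  ∫_0^3 -2*x^4 dx = -486/5;
    ∫_0^3 -4*x^3 dx = -81;  ∫_0^3 x^2 dx = 9.
  Sum: 19683/7 + 1458 − 486/5 − 81 + 9 = 143523/35.
  ∫_0^3 u'(x)^2 dx = ∫_0^3 (81*x^4 + 72*x^3 - 2*x^2 - 8*x + 1) dx. Term by term:
    ∫_0^3 81*x^4 dx = 19683/5;  ∫_0^3 72*x^3 dx = 1458;  ∫_0^3 -2*x^2 dx = -18;
    ∫_0^3 -8*x dx = -36;  ∫_0^3 1 dx = 3.
  Sum: 19683/5 + 1458 − 18 − 36 + 3 = 26718/5.
Adding: ||u||_{H^1}^2 = 143523/35 + 26718/5 = 330549/35.


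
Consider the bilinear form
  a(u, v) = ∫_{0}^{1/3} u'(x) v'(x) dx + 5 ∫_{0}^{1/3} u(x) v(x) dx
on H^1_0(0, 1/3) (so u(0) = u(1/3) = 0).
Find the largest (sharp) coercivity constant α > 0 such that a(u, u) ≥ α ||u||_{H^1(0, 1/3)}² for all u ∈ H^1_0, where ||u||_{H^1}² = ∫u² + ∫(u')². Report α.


α = 1

Coercivity of a(·,·) on H^1_0(0, 1/3) means a(u, u) ≥ α ||u||_{H^1}² for every u ∈ H^1_0.
The interval has length L = 1/3, and Poincaré/coercivity depend only on L. Here a(u, u) = ∫(u')² + (5)·∫u².
Here c = 5 ≥ 1, so a(u,u) = ∫(u')² + c∫u² ≥ ∫(u')² + ∫u² = ||u||_{H^1}², i.e. α = 1 works. No larger α is possible: a(u,u) ≥ α||u||_{H^1}² means (1−α)∫(u')² ≥ (α−c)∫u², and for the modes u_n = sin(nπ(x−x₀)/L) (x₀ the left endpoint) one has ∫u_n²/∫(u_n')² = (L/(nπ))² → 0, so a(u_n,u_n)/||u_n||_{H^1}² → 1. Hence the optimal constant is α = 1.
Therefore α = 1.


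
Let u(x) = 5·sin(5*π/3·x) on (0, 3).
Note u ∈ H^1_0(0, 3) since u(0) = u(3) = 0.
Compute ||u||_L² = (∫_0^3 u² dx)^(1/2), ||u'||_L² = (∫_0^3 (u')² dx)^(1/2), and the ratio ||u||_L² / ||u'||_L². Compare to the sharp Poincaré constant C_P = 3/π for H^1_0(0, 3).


||u||_L² / ||u'||_L² = 3/(5*π) < C_P = 3/π.

u(x) = 5·sin(5*π/3·x), so u'(x) = 25*π*cos(5*π*x/3)/3.
Writing u(x) = A·sin(kπx/L) with A = 5 and k = 5, use ∫_0^L sin²(kπx/L) dx = L/2 and ∫_0^L cos²(kπx/L) dx = L/2.
u² = 25·sin²(5*π/3·x) and (u')² = 625*π^2/9·cos²(5*π/3·x), and each of sin², cos² integrates to L/2 = 3/2 over (0, 3).
∫_0^3 u² dx = 75/2, so ||u||_L² = 5*sqrt(6)/2.
∫_0^3 (u')² dx = 625*π^2/6, so ||u'||_L² = 25*sqrt(6)*π/6.
Ratio ||u||_L² / ||u'||_L² = 3/(5*π).
Sharp Poincaré constant on H^1_0(0, 3) is C_P = L/π = 3/π, achieved by sin(π/3·x).
This is the k = 5 harmonic; the ratio L/(kπ) is strictly less than C_P = L/π, consistent with the sharp inequality ||u||_L² ≤ C_P ||u'||_L².


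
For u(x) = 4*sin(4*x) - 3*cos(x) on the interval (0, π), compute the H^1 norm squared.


||u||_{H^1(0,π)}^2 = -128/5 + 145*π

u'(x) = 3*sin(x) + 16*cos(4*x).
Expand u² and (u')² and integrate term by term on (0, π), using: for integers n ≥ 1, ∫_0^π sin²(nx) dx = ∫_0^π cos²(nx) dx = π/2; for n ≠ n', ∫_0^π sin(nx)sin(n'x) dx = ∫_0^π cos(nx)cos(n'x) dx = 0; and by product-to-sum, ∫_0^π sin(nx)cos(n'x) dx = ½∫_0^π [sin((n+n')x) + sin((n−n')x)] dx, which is 0 when n+n' is even and 2n/(n²−n'²) when n+n' is odd (it need not vanish on (0, π)).
  u² squared terms: (-3)²·∫cos(x)² dx = 9·π/2 = 9*π/2;  (4)²·∫sin(4x)² dx = 16·π/2 = 8*π.
  u² cross terms: 2·(-3)·(4)·∫cos(x)·sin(4x) dx = -24·(8/15) = -64/5.
  So ∫_0^π u² dx = 9*π/2 + 8*π − 64/5 = -64/5 + 25*π/2.
  (u')² squared terms: (3)²·∫sin(x)² dx = 9·π/2 = 9*π/2;  (16)²·∫cos(4x)² dx = 256·π/2 = 128*π.
  (u')² cross terms: 2·(3)·(16)·∫sin(x)·cos(4x) dx = 96·(-2/15) = -64/5.
  So ∫_0^π (u')² dx = 9*π/2 + 128*π − 64/5 = -64/5 + 265*π/2.
||u||_{H^1}^2 = (-64/5 + 25*π/2) + (-64/5 + 265*π/2) = -128/5 + 145*π.


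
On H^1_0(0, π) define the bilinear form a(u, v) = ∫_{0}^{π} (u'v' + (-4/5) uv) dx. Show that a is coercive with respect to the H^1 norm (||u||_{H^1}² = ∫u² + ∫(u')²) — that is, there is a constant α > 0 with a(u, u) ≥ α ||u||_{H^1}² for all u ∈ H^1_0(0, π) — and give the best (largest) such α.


α = 1/10

Coercivity of a(·,·) on H^1_0(0, π) means a(u, u) ≥ α ||u||_{H^1}² for every u ∈ H^1_0.
The interval has length L = π, and Poincaré/coercivity depend only on L. Here a(u, u) = ∫(u')² + (-4/5)·∫u².
Here c = -4/5 < 0 with |c| < (π/L)² = 1, so coercivity still holds. The condition a(u,u) ≥ α||u||_{H^1}² reads (1−α)∫(u')² ≥ (α−c)∫u². Any admissible α is ≤ 1 (rapidly oscillating u have ∫u²/∫(u')² → 0), and α = 1 would force 0 ≥ (1−c)∫u², impossible since c < 1; so 1−α > 0. By the sharp Poincaré inequality on H^1_0 of an interval of length L, ∫(u')² ≥ (π/L)²∫u² with equality for the first sine mode sin(π(x−x₀)/L) (x₀ the left endpoint), so the inequality holds for all u iff (1−α)(π/L)² ≥ α − c, i.e. α ≤ ((π/L)² + c)/((π/L)² + 1) = (1 + c(L/π)²)/(1 + (L/π)²). (Direct route, valid since c ≤ 0: Poincaré gives c∫u² ≥ c(L/π)²∫(u')², so a(u,u) ≥ (1 + c(L/π)²)∫(u')², while ||u||_{H^1}² ≤ (1 + (L/π)²)∫(u')²; dividing yields the same α.) With (π/L)² = 1 and c = -4/5, the largest admissible constant is α = ((π/L)² + c)/((π/L)² + 1).
Simplifying, α = 1/10.


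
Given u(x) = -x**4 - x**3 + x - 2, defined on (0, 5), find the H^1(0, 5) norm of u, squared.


||u||_{H^1}^2 = 143063075/252

The H^1 norm (squared) on an interval (0, L) is
  ||u||_{H^1}^2 = ∫_0^L u(x)^2 dx + ∫_0^L u'(x)^2 dx.
Compute u'(x) = -4*x**3 - 3*x**2 + 1.
Then u(x)^2 = x**8 + 2*x**7 + x**6 - 2*x**5 + 2*x**4 + 4*x**3 + x**2 - 4*x + 4 and u'(x)^2 = 16*x**6 + 24*x**5 + 9*x**4 - 8*x**3 - 6*x**2 + 1.
Integrate each monomial from 0 to 5 using ∫_0^5 c·x^n dx = c·5^(n+1)/(n+1):
  ∫_0^5 u(x)^2 dx = ∫_0^5 (x^8 + 2*x^7 + x^6 - 2*x^5 + 2*x^4 + 4*x^3 + x^2 - 4*x + 4) dx. Term by term:
    ∫_0^5 x^8 dx = 1953125/9;  ∫_0^5 2*x^7 dx = 390625/4;  ∫_0^5 x^6 dx = 78125/7;
    ∫_0^5 -2*x^5 dx = -15625/3;  ∫_0^5 2*x^4 dx = 1250;  ∫_0^5 4*x^3 dx = 625;
    ∫_0^5 x^2 dx = 125/3;  ∫_0^5 -4*x dx = -50;  ∫_0^5 4 dx = 20.
  Sum: 1953125/9 + 390625/4 + 78125/7 − 15625/3 + 1250 + 625 + 125/3 − 50 + 20 = 81272315/252.
  ∫_0^5 u'(x)^2 dx = ∫_0^5 (16*x^6 + 24*x^5 + 9*x^4 - 8*x^3 - 6*x^2 + 1) dx. Term by term:
    ∫_0^5 16*x^6 dx = 1250000/7;  ∫_0^5 24*x^5 dx = 62500;  ∫_0^5 9*x^4 dx = 5625;
    ∫_0^5 -8*x^3 dx = -1250;  ∫_0^5 -6*x^2 dx = -250;  ∫_0^5 1 dx = 5.
  Sum: 1250000/7 + 62500 + 5625 − 1250 − 250 + 5 = 1716410/7.
Adding: ||u||_{H^1}^2 = 81272315/252 + 1716410/7 = 143063075/252.


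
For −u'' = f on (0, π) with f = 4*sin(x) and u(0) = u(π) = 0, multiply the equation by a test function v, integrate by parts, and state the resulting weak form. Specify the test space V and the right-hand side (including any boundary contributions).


V = H^1_0(0, π) (so v(0) = v(π) = 0); weak form: ∫_0^π u'v' dx = ∫_0^π (4*sin(x)) v dx for all v ∈ V.

Multiply both sides by a test function v and integrate from 0 to π:
  ∫_0^π −u''(x) v(x) dx = ∫_0^π f(x) v(x) dx.
Integrate the LHS by parts once:
  ∫_0^π −u'' v dx = −[u'(x) v(x)]_0^π + ∫_0^π u'(x) v'(x) dx.
Thus ∫_0^π u'(x) v'(x) dx = ∫_0^π f(x) v(x) dx + [u'(x) v(x)]_0^π.
Choose V so that boundary terms are either known or forced to vanish.
u is Dirichlet: u(0) = u(π) = 0. Let V = H^1_0(0, π); then v(0) = v(π) = 0, and [u' v]_0^π = 0.
Weak formulation: find u (satisfying any essential BC) such that ∫_0^π u'(x) v'(x) dx = ∫_0^π f v dx for all v ∈ V.
Substituting f(x) = 4*sin(x), the right-hand side is ∫_0^π (4*sin(x)) v dx.


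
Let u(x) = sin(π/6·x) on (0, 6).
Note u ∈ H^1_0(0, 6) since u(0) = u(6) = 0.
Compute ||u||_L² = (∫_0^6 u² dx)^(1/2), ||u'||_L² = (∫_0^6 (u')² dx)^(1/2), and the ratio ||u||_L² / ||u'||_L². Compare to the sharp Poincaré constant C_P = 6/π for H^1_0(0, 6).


||u||_L² / ||u'||_L² = 6/π = C_P.

u(x) = sin(π/6·x), so u'(x) = π*cos(π*x/6)/6.
Writing u(x) = A·sin(kπx/L) with A = 1 and k = 1, use ∫_0^L sin²(kπx/L) dx = L/2 and ∫_0^L cos²(kπx/L) dx = L/2.
u² = 1·sin²(π/6·x) and (u')² = π^2/36·cos²(π/6·x), and each of sin², cos² integrates to L/2 = 3 over (0, 6).
∫_0^6 u² dx = 3, so ||u||_L² = sqrt(3).
∫_0^6 (u')² dx = π^2/12, so ||u'||_L² = sqrt(3)*π/6.
Ratio ||u||_L² / ||u'||_L² = 6/π.
Sharp Poincaré constant on H^1_0(0, 6) is C_P = L/π = 6/π, achieved by sin(π/6·x).
This is the k = 1 eigenfunction (up to amplitude), so the ratio equals the sharp Poincaré constant exactly.


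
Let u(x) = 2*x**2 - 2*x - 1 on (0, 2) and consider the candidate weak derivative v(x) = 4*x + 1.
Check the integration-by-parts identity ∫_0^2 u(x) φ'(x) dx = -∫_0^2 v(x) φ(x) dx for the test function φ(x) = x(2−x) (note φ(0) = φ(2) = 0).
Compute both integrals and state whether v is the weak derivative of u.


LHS = -8/3, RHS = -20/3. No, v is not the weak derivative of u.

u(x) = 2*x**2 - 2*x - 1, classical derivative u'(x) = 4*x - 2.
φ(x) = x(2−x), so φ'(x) = 2 - 2*x.
Note φ(0) = φ(2) = 0, so the boundary term u·φ vanishes.
LHS = ∫_0^2 u(x) φ'(x) dx = ∫_0^2 (-4*x^3 + 8*x^2 - 2*x - 2) dx. Term by term:
  ∫_0^2 -4*x^3 dx = -16;  ∫_0^2 8*x^2 dx = 64/3;  ∫_0^2 -2*x dx = -4;
  ∫_0^2 -2 dx = -4.
Sum: -16 + 64/3 − 4 − 4 = -8/3.
So LHS = -8/3.
∫_0^2 v(x) φ(x) dx = ∫_0^2 (-4*x^3 + 7*x^2 + 2*x) dx. Term by term:
  ∫_0^2 -4*x^3 dx = -16;  ∫_0^2 7*x^2 dx = 56/3;  ∫_0^2 2*x dx = 4.
Sum: -16 + 56/3 + 4 = 20/3.
So RHS = -∫_0^2 v(x) φ(x) dx = -20/3.
LHS − RHS = 4 ≠ 0, so the identity fails.
(For a valid weak derivative the identity must hold for EVERY test function, in particular this one. The failure shows v is NOT the weak derivative of u.)
Correct weak derivative would be u'(x) = 4*x - 2.


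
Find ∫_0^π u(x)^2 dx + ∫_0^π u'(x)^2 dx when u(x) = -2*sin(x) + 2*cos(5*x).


||u||_{H^1(0,π)}^2 = 56*π

u'(x) = -10*sin(5*x) - 2*cos(x).
Expand u² and (u')² and integrate term by term on (0, π), using: for integers n ≥ 1, ∫_0^π sin²(nx) dx = ∫_0^π cos²(nx) dx = π/2; for n ≠ n', ∫_0^π sin(nx)sin(n'x) dx = ∫_0^π cos(nx)cos(n'x) dx = 0; and by product-to-sum, ∫_0^π sin(nx)cos(n'x) dx = ½∫_0^π [sin((n+n')x) + sin((n−n')x)] dx, which is 0 when n+n' is even and 2n/(n²−n'²) when n+n' is odd (it need not vanish on (0, π)).
  u² squared terms: (-2)²·∫sin(x)² dx = 4·π/2 = 2*π;  (2)²·∫cos(5x)² dx = 4·π/2 = 2*π.
  u² cross terms: 2·(-2)·(2)·∫sin(x)·cos(5x) dx = -8·(0) = 0.
  So ∫_0^π u² dx = 2*π + 2*π + 0 = 4*π.
  (u')² squared terms: (-10)²·∫sin(5x)² dx = 100·π/2 = 50*π;  (-2)²·∫cos(x)² dx = 4·π/2 = 2*π.
  (u')² cross terms: 2·(-10)·(-2)·∫sin(5x)·cos(x) dx = 40·(0) = 0.
  So ∫_0^π (u')² dx = 50*π + 2*π + 0 = 52*π.
||u||_{H^1}^2 = (4*π) + (52*π) = 56*π.
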